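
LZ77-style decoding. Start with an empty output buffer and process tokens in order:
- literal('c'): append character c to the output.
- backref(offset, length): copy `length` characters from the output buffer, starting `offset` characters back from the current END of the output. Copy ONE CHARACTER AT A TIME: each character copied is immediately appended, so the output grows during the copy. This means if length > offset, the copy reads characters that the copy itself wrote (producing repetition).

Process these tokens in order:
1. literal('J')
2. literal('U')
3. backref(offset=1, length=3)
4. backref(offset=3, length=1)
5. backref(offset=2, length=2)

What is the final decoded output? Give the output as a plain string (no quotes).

Token 1: literal('J'). Output: "J"
Token 2: literal('U'). Output: "JU"
Token 3: backref(off=1, len=3) (overlapping!). Copied 'UUU' from pos 1. Output: "JUUUU"
Token 4: backref(off=3, len=1). Copied 'U' from pos 2. Output: "JUUUUU"
Token 5: backref(off=2, len=2). Copied 'UU' from pos 4. Output: "JUUUUUUU"

Answer: JUUUUUUU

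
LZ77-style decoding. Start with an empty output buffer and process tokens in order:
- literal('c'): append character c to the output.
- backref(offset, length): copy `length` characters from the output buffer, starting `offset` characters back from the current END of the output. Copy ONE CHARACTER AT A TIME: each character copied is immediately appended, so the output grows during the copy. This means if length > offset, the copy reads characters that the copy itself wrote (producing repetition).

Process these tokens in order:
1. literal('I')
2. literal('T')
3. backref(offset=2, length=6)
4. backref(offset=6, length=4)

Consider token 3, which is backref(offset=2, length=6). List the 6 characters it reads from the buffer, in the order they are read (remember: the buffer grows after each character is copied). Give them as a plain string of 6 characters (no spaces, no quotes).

Answer: ITITIT

Derivation:
Token 1: literal('I'). Output: "I"
Token 2: literal('T'). Output: "IT"
Token 3: backref(off=2, len=6). Buffer before: "IT" (len 2)
  byte 1: read out[0]='I', append. Buffer now: "ITI"
  byte 2: read out[1]='T', append. Buffer now: "ITIT"
  byte 3: read out[2]='I', append. Buffer now: "ITITI"
  byte 4: read out[3]='T', append. Buffer now: "ITITIT"
  byte 5: read out[4]='I', append. Buffer now: "ITITITI"
  byte 6: read out[5]='T', append. Buffer now: "ITITITIT"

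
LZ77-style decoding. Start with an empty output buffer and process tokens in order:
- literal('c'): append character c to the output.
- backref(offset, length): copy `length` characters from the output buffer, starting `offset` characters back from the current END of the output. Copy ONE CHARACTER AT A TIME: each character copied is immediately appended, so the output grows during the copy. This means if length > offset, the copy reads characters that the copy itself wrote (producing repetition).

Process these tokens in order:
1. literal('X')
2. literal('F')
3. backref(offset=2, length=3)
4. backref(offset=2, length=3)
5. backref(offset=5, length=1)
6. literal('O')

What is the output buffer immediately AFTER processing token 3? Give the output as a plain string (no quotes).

Token 1: literal('X'). Output: "X"
Token 2: literal('F'). Output: "XF"
Token 3: backref(off=2, len=3) (overlapping!). Copied 'XFX' from pos 0. Output: "XFXFX"

Answer: XFXFX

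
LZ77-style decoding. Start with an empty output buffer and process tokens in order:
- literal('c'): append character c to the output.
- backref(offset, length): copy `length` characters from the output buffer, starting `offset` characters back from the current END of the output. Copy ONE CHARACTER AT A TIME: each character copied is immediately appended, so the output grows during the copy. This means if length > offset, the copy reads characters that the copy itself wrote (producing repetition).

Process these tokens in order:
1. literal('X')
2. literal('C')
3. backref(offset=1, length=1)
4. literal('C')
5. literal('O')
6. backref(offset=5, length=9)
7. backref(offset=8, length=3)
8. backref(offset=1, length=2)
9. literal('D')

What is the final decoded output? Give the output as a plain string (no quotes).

Answer: XCCCOXCCCOXCCCCCCCCD

Derivation:
Token 1: literal('X'). Output: "X"
Token 2: literal('C'). Output: "XC"
Token 3: backref(off=1, len=1). Copied 'C' from pos 1. Output: "XCC"
Token 4: literal('C'). Output: "XCCC"
Token 5: literal('O'). Output: "XCCCO"
Token 6: backref(off=5, len=9) (overlapping!). Copied 'XCCCOXCCC' from pos 0. Output: "XCCCOXCCCOXCCC"
Token 7: backref(off=8, len=3). Copied 'CCC' from pos 6. Output: "XCCCOXCCCOXCCCCCC"
Token 8: backref(off=1, len=2) (overlapping!). Copied 'CC' from pos 16. Output: "XCCCOXCCCOXCCCCCCCC"
Token 9: literal('D'). Output: "XCCCOXCCCOXCCCCCCCCD"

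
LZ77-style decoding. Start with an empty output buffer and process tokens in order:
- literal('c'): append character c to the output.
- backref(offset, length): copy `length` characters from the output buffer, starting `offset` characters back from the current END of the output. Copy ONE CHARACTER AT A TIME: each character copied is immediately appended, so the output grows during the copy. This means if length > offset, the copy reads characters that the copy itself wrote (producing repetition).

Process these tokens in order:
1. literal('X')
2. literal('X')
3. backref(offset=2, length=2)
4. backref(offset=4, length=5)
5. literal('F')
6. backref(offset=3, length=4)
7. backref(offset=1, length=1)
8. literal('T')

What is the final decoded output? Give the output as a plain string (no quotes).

Answer: XXXXXXXXXFXXFXXT

Derivation:
Token 1: literal('X'). Output: "X"
Token 2: literal('X'). Output: "XX"
Token 3: backref(off=2, len=2). Copied 'XX' from pos 0. Output: "XXXX"
Token 4: backref(off=4, len=5) (overlapping!). Copied 'XXXXX' from pos 0. Output: "XXXXXXXXX"
Token 5: literal('F'). Output: "XXXXXXXXXF"
Token 6: backref(off=3, len=4) (overlapping!). Copied 'XXFX' from pos 7. Output: "XXXXXXXXXFXXFX"
Token 7: backref(off=1, len=1). Copied 'X' from pos 13. Output: "XXXXXXXXXFXXFXX"
Token 8: literal('T'). Output: "XXXXXXXXXFXXFXXT"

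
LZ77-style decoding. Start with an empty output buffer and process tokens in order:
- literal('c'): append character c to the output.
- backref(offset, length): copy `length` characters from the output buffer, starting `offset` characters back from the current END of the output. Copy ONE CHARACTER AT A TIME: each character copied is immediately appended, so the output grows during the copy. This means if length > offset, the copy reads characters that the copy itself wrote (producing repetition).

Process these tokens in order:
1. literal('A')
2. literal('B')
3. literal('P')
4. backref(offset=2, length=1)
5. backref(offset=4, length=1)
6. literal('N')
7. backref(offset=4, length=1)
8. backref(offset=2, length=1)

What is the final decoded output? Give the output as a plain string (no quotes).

Token 1: literal('A'). Output: "A"
Token 2: literal('B'). Output: "AB"
Token 3: literal('P'). Output: "ABP"
Token 4: backref(off=2, len=1). Copied 'B' from pos 1. Output: "ABPB"
Token 5: backref(off=4, len=1). Copied 'A' from pos 0. Output: "ABPBA"
Token 6: literal('N'). Output: "ABPBAN"
Token 7: backref(off=4, len=1). Copied 'P' from pos 2. Output: "ABPBANP"
Token 8: backref(off=2, len=1). Copied 'N' from pos 5. Output: "ABPBANPN"

Answer: ABPBANPN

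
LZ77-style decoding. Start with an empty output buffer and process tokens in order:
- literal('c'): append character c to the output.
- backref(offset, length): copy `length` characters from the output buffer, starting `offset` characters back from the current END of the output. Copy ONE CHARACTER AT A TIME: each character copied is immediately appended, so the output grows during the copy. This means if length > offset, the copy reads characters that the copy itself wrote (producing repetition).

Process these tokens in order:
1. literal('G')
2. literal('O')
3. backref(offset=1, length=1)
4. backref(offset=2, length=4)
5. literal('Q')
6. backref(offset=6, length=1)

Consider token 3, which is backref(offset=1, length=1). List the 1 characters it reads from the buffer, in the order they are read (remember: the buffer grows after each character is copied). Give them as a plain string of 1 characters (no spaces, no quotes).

Answer: O

Derivation:
Token 1: literal('G'). Output: "G"
Token 2: literal('O'). Output: "GO"
Token 3: backref(off=1, len=1). Buffer before: "GO" (len 2)
  byte 1: read out[1]='O', append. Buffer now: "GOO"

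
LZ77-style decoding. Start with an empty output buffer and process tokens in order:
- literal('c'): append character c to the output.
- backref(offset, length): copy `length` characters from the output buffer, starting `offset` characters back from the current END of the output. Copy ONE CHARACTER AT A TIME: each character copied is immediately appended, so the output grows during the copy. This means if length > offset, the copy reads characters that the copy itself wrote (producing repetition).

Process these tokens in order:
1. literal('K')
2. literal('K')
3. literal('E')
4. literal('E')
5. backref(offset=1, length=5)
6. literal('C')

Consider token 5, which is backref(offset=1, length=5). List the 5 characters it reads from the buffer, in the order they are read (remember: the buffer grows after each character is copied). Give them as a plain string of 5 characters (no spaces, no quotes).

Answer: EEEEE

Derivation:
Token 1: literal('K'). Output: "K"
Token 2: literal('K'). Output: "KK"
Token 3: literal('E'). Output: "KKE"
Token 4: literal('E'). Output: "KKEE"
Token 5: backref(off=1, len=5). Buffer before: "KKEE" (len 4)
  byte 1: read out[3]='E', append. Buffer now: "KKEEE"
  byte 2: read out[4]='E', append. Buffer now: "KKEEEE"
  byte 3: read out[5]='E', append. Buffer now: "KKEEEEE"
  byte 4: read out[6]='E', append. Buffer now: "KKEEEEEE"
  byte 5: read out[7]='E', append. Buffer now: "KKEEEEEEE"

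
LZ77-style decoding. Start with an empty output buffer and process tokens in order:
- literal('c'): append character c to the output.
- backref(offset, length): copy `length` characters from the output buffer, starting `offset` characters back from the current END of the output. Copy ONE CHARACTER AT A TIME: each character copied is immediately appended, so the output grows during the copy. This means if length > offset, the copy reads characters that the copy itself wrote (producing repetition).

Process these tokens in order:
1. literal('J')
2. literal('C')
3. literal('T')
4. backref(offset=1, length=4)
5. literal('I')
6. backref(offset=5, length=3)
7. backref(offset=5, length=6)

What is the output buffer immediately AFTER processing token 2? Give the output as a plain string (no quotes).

Answer: JC

Derivation:
Token 1: literal('J'). Output: "J"
Token 2: literal('C'). Output: "JC"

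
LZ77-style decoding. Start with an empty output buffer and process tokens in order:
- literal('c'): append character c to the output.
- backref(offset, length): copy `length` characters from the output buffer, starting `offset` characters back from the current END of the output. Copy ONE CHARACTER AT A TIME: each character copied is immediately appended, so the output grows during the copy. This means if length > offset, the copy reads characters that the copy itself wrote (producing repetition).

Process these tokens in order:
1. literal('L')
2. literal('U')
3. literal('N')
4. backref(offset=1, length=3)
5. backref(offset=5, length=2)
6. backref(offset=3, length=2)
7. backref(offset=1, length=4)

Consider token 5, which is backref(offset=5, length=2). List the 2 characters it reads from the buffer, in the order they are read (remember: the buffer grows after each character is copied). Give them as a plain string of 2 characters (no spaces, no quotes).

Token 1: literal('L'). Output: "L"
Token 2: literal('U'). Output: "LU"
Token 3: literal('N'). Output: "LUN"
Token 4: backref(off=1, len=3) (overlapping!). Copied 'NNN' from pos 2. Output: "LUNNNN"
Token 5: backref(off=5, len=2). Buffer before: "LUNNNN" (len 6)
  byte 1: read out[1]='U', append. Buffer now: "LUNNNNU"
  byte 2: read out[2]='N', append. Buffer now: "LUNNNNUN"

Answer: UN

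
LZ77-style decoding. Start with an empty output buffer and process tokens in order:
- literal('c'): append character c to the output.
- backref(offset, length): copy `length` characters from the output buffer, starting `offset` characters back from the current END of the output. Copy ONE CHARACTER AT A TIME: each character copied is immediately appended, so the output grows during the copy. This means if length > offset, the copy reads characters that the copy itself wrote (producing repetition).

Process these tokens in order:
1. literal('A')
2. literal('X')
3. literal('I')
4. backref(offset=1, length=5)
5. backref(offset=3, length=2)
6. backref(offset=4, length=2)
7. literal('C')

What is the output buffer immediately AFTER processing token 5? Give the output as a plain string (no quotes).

Answer: AXIIIIIIII

Derivation:
Token 1: literal('A'). Output: "A"
Token 2: literal('X'). Output: "AX"
Token 3: literal('I'). Output: "AXI"
Token 4: backref(off=1, len=5) (overlapping!). Copied 'IIIII' from pos 2. Output: "AXIIIIII"
Token 5: backref(off=3, len=2). Copied 'II' from pos 5. Output: "AXIIIIIIII"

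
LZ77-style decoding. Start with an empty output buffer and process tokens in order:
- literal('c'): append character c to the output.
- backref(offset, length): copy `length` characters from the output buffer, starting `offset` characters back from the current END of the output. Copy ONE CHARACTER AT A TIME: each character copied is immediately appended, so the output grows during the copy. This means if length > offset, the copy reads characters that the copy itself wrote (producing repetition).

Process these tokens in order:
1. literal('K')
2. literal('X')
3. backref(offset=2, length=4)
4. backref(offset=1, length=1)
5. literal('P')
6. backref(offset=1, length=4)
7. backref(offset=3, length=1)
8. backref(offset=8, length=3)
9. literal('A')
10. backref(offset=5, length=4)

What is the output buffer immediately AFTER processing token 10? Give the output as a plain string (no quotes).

Answer: KXKXKXXPPPPPPXXPAPXXP

Derivation:
Token 1: literal('K'). Output: "K"
Token 2: literal('X'). Output: "KX"
Token 3: backref(off=2, len=4) (overlapping!). Copied 'KXKX' from pos 0. Output: "KXKXKX"
Token 4: backref(off=1, len=1). Copied 'X' from pos 5. Output: "KXKXKXX"
Token 5: literal('P'). Output: "KXKXKXXP"
Token 6: backref(off=1, len=4) (overlapping!). Copied 'PPPP' from pos 7. Output: "KXKXKXXPPPPP"
Token 7: backref(off=3, len=1). Copied 'P' from pos 9. Output: "KXKXKXXPPPPPP"
Token 8: backref(off=8, len=3). Copied 'XXP' from pos 5. Output: "KXKXKXXPPPPPPXXP"
Token 9: literal('A'). Output: "KXKXKXXPPPPPPXXPA"
Token 10: backref(off=5, len=4). Copied 'PXXP' from pos 12. Output: "KXKXKXXPPPPPPXXPAPXXP"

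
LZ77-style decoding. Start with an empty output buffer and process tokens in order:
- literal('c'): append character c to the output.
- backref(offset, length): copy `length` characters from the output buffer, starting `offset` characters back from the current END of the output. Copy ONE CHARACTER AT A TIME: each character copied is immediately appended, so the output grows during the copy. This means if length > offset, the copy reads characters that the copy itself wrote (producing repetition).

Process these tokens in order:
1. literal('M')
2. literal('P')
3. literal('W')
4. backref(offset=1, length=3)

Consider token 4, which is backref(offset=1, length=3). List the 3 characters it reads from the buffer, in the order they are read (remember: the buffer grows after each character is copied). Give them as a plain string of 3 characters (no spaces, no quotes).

Token 1: literal('M'). Output: "M"
Token 2: literal('P'). Output: "MP"
Token 3: literal('W'). Output: "MPW"
Token 4: backref(off=1, len=3). Buffer before: "MPW" (len 3)
  byte 1: read out[2]='W', append. Buffer now: "MPWW"
  byte 2: read out[3]='W', append. Buffer now: "MPWWW"
  byte 3: read out[4]='W', append. Buffer now: "MPWWWW"

Answer: WWW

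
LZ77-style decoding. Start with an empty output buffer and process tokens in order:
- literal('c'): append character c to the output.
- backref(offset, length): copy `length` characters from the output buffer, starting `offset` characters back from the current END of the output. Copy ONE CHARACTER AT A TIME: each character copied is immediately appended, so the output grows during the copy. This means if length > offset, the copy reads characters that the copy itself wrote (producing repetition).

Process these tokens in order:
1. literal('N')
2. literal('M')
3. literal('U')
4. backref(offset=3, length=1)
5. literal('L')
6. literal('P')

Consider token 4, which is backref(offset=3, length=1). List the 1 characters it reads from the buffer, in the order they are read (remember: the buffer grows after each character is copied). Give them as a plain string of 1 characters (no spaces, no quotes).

Answer: N

Derivation:
Token 1: literal('N'). Output: "N"
Token 2: literal('M'). Output: "NM"
Token 3: literal('U'). Output: "NMU"
Token 4: backref(off=3, len=1). Buffer before: "NMU" (len 3)
  byte 1: read out[0]='N', append. Buffer now: "NMUN"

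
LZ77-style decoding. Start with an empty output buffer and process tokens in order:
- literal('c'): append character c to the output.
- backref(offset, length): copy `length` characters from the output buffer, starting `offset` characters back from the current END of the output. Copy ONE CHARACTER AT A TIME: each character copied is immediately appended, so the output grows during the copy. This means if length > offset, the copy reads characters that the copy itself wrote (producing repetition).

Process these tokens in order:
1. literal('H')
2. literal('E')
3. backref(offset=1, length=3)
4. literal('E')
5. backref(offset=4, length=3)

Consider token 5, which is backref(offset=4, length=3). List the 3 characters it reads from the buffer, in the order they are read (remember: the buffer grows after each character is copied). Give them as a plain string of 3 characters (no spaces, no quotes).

Answer: EEE

Derivation:
Token 1: literal('H'). Output: "H"
Token 2: literal('E'). Output: "HE"
Token 3: backref(off=1, len=3) (overlapping!). Copied 'EEE' from pos 1. Output: "HEEEE"
Token 4: literal('E'). Output: "HEEEEE"
Token 5: backref(off=4, len=3). Buffer before: "HEEEEE" (len 6)
  byte 1: read out[2]='E', append. Buffer now: "HEEEEEE"
  byte 2: read out[3]='E', append. Buffer now: "HEEEEEEE"
  byte 3: read out[4]='E', append. Buffer now: "HEEEEEEEE"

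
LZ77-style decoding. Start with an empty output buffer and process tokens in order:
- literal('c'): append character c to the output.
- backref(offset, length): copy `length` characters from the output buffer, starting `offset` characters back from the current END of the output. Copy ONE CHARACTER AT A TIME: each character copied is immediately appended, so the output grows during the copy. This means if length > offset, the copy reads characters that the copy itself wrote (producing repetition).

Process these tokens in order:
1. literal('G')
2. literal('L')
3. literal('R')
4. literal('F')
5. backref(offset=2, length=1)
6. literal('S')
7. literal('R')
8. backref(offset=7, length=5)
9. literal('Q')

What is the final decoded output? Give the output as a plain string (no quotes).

Token 1: literal('G'). Output: "G"
Token 2: literal('L'). Output: "GL"
Token 3: literal('R'). Output: "GLR"
Token 4: literal('F'). Output: "GLRF"
Token 5: backref(off=2, len=1). Copied 'R' from pos 2. Output: "GLRFR"
Token 6: literal('S'). Output: "GLRFRS"
Token 7: literal('R'). Output: "GLRFRSR"
Token 8: backref(off=7, len=5). Copied 'GLRFR' from pos 0. Output: "GLRFRSRGLRFR"
Token 9: literal('Q'). Output: "GLRFRSRGLRFRQ"

Answer: GLRFRSRGLRFRQ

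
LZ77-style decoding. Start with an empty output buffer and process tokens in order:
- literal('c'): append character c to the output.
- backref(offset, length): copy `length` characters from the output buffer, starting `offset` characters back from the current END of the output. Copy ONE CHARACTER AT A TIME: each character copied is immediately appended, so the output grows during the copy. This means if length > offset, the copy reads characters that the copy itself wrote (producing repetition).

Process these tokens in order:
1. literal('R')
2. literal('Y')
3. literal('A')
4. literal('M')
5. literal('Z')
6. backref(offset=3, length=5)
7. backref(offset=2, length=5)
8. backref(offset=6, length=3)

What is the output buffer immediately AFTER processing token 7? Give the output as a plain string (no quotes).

Token 1: literal('R'). Output: "R"
Token 2: literal('Y'). Output: "RY"
Token 3: literal('A'). Output: "RYA"
Token 4: literal('M'). Output: "RYAM"
Token 5: literal('Z'). Output: "RYAMZ"
Token 6: backref(off=3, len=5) (overlapping!). Copied 'AMZAM' from pos 2. Output: "RYAMZAMZAM"
Token 7: backref(off=2, len=5) (overlapping!). Copied 'AMAMA' from pos 8. Output: "RYAMZAMZAMAMAMA"

Answer: RYAMZAMZAMAMAMA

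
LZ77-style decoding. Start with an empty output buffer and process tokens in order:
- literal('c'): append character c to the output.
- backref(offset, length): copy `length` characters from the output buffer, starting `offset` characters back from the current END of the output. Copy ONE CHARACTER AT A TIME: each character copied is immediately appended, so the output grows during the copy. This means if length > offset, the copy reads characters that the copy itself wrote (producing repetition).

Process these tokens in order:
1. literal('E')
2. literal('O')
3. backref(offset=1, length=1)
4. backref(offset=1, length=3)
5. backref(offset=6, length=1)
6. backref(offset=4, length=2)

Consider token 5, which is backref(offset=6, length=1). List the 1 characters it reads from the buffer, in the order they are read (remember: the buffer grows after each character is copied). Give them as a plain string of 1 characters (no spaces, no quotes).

Answer: E

Derivation:
Token 1: literal('E'). Output: "E"
Token 2: literal('O'). Output: "EO"
Token 3: backref(off=1, len=1). Copied 'O' from pos 1. Output: "EOO"
Token 4: backref(off=1, len=3) (overlapping!). Copied 'OOO' from pos 2. Output: "EOOOOO"
Token 5: backref(off=6, len=1). Buffer before: "EOOOOO" (len 6)
  byte 1: read out[0]='E', append. Buffer now: "EOOOOOE"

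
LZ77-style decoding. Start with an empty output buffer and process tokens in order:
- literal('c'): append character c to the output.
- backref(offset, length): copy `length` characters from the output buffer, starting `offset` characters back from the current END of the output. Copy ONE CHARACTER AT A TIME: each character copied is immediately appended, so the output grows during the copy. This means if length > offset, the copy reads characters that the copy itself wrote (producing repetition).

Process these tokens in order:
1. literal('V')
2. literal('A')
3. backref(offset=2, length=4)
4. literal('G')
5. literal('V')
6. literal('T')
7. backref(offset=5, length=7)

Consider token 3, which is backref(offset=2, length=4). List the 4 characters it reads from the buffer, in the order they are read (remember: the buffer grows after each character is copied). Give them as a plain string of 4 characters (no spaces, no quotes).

Token 1: literal('V'). Output: "V"
Token 2: literal('A'). Output: "VA"
Token 3: backref(off=2, len=4). Buffer before: "VA" (len 2)
  byte 1: read out[0]='V', append. Buffer now: "VAV"
  byte 2: read out[1]='A', append. Buffer now: "VAVA"
  byte 3: read out[2]='V', append. Buffer now: "VAVAV"
  byte 4: read out[3]='A', append. Buffer now: "VAVAVA"

Answer: VAVA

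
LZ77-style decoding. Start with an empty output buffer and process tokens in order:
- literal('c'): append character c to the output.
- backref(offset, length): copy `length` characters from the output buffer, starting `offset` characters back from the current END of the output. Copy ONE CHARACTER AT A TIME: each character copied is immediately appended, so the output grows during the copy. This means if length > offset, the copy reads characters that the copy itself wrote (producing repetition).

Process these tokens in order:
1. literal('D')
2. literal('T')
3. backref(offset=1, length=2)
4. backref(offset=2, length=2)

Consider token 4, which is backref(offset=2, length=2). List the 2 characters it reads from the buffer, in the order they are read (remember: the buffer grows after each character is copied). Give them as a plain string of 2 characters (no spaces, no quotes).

Answer: TT

Derivation:
Token 1: literal('D'). Output: "D"
Token 2: literal('T'). Output: "DT"
Token 3: backref(off=1, len=2) (overlapping!). Copied 'TT' from pos 1. Output: "DTTT"
Token 4: backref(off=2, len=2). Buffer before: "DTTT" (len 4)
  byte 1: read out[2]='T', append. Buffer now: "DTTTT"
  byte 2: read out[3]='T', append. Buffer now: "DTTTTT"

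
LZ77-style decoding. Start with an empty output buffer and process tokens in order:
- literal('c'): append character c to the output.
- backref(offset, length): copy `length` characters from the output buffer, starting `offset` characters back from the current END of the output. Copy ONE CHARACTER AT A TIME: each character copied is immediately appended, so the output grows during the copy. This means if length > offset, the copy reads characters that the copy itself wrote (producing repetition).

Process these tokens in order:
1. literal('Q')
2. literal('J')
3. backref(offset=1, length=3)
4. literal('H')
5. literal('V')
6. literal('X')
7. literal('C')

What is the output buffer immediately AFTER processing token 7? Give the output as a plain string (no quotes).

Answer: QJJJJHVXC

Derivation:
Token 1: literal('Q'). Output: "Q"
Token 2: literal('J'). Output: "QJ"
Token 3: backref(off=1, len=3) (overlapping!). Copied 'JJJ' from pos 1. Output: "QJJJJ"
Token 4: literal('H'). Output: "QJJJJH"
Token 5: literal('V'). Output: "QJJJJHV"
Token 6: literal('X'). Output: "QJJJJHVX"
Token 7: literal('C'). Output: "QJJJJHVXC"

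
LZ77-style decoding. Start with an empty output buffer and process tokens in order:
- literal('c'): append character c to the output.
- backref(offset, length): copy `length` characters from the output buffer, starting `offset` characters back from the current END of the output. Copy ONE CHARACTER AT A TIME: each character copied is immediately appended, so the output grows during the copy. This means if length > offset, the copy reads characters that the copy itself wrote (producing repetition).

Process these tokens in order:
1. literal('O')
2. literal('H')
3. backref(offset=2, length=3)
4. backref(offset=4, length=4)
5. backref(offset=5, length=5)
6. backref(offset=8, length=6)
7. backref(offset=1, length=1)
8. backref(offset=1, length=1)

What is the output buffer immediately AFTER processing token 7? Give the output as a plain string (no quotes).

Answer: OHOHOHOHOOHOHOOHOOHOO

Derivation:
Token 1: literal('O'). Output: "O"
Token 2: literal('H'). Output: "OH"
Token 3: backref(off=2, len=3) (overlapping!). Copied 'OHO' from pos 0. Output: "OHOHO"
Token 4: backref(off=4, len=4). Copied 'HOHO' from pos 1. Output: "OHOHOHOHO"
Token 5: backref(off=5, len=5). Copied 'OHOHO' from pos 4. Output: "OHOHOHOHOOHOHO"
Token 6: backref(off=8, len=6). Copied 'OHOOHO' from pos 6. Output: "OHOHOHOHOOHOHOOHOOHO"
Token 7: backref(off=1, len=1). Copied 'O' from pos 19. Output: "OHOHOHOHOOHOHOOHOOHOO"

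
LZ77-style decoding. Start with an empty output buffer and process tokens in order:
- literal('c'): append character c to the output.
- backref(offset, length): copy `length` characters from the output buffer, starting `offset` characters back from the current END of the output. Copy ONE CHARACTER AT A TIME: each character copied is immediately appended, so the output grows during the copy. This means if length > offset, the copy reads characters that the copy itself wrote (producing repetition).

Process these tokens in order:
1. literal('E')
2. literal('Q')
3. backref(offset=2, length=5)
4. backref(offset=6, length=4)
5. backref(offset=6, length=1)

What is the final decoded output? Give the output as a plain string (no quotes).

Token 1: literal('E'). Output: "E"
Token 2: literal('Q'). Output: "EQ"
Token 3: backref(off=2, len=5) (overlapping!). Copied 'EQEQE' from pos 0. Output: "EQEQEQE"
Token 4: backref(off=6, len=4). Copied 'QEQE' from pos 1. Output: "EQEQEQEQEQE"
Token 5: backref(off=6, len=1). Copied 'Q' from pos 5. Output: "EQEQEQEQEQEQ"

Answer: EQEQEQEQEQEQ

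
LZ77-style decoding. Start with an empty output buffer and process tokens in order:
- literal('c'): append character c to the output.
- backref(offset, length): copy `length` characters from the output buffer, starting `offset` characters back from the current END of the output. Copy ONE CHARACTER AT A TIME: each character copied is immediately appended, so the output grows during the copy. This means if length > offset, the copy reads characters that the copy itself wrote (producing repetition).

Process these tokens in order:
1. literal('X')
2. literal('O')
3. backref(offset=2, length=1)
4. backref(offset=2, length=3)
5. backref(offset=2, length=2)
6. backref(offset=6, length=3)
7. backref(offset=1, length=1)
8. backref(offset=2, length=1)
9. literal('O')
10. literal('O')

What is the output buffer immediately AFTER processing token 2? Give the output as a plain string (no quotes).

Token 1: literal('X'). Output: "X"
Token 2: literal('O'). Output: "XO"

Answer: XO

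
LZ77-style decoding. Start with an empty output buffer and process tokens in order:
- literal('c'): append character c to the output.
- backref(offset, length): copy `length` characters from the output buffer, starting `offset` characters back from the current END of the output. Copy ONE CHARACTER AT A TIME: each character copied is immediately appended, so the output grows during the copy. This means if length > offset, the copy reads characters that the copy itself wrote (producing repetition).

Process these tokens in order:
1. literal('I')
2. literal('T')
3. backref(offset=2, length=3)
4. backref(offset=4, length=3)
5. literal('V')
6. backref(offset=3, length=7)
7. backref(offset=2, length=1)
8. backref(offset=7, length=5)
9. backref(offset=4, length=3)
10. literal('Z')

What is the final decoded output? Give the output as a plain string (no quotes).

Token 1: literal('I'). Output: "I"
Token 2: literal('T'). Output: "IT"
Token 3: backref(off=2, len=3) (overlapping!). Copied 'ITI' from pos 0. Output: "ITITI"
Token 4: backref(off=4, len=3). Copied 'TIT' from pos 1. Output: "ITITITIT"
Token 5: literal('V'). Output: "ITITITITV"
Token 6: backref(off=3, len=7) (overlapping!). Copied 'ITVITVI' from pos 6. Output: "ITITITITVITVITVI"
Token 7: backref(off=2, len=1). Copied 'V' from pos 14. Output: "ITITITITVITVITVIV"
Token 8: backref(off=7, len=5). Copied 'TVITV' from pos 10. Output: "ITITITITVITVITVIVTVITV"
Token 9: backref(off=4, len=3). Copied 'VIT' from pos 18. Output: "ITITITITVITVITVIVTVITVVIT"
Token 10: literal('Z'). Output: "ITITITITVITVITVIVTVITVVITZ"

Answer: ITITITITVITVITVIVTVITVVITZ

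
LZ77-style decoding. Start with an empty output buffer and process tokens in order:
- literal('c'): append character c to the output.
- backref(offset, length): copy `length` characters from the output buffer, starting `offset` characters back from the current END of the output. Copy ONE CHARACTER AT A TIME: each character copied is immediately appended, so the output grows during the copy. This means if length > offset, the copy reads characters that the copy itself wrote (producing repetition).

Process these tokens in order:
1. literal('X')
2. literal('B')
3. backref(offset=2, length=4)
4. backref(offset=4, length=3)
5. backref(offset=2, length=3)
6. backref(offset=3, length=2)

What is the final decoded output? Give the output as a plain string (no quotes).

Token 1: literal('X'). Output: "X"
Token 2: literal('B'). Output: "XB"
Token 3: backref(off=2, len=4) (overlapping!). Copied 'XBXB' from pos 0. Output: "XBXBXB"
Token 4: backref(off=4, len=3). Copied 'XBX' from pos 2. Output: "XBXBXBXBX"
Token 5: backref(off=2, len=3) (overlapping!). Copied 'BXB' from pos 7. Output: "XBXBXBXBXBXB"
Token 6: backref(off=3, len=2). Copied 'BX' from pos 9. Output: "XBXBXBXBXBXBBX"

Answer: XBXBXBXBXBXBBX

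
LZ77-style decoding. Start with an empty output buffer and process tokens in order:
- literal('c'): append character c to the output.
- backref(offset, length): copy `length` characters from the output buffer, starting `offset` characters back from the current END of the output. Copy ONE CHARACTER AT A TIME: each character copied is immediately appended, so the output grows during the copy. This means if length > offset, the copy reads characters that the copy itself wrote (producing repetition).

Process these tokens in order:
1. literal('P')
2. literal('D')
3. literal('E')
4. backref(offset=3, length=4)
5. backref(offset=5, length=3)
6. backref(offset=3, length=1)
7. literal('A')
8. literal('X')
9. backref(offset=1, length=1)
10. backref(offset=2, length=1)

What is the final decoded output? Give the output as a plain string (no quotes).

Token 1: literal('P'). Output: "P"
Token 2: literal('D'). Output: "PD"
Token 3: literal('E'). Output: "PDE"
Token 4: backref(off=3, len=4) (overlapping!). Copied 'PDEP' from pos 0. Output: "PDEPDEP"
Token 5: backref(off=5, len=3). Copied 'EPD' from pos 2. Output: "PDEPDEPEPD"
Token 6: backref(off=3, len=1). Copied 'E' from pos 7. Output: "PDEPDEPEPDE"
Token 7: literal('A'). Output: "PDEPDEPEPDEA"
Token 8: literal('X'). Output: "PDEPDEPEPDEAX"
Token 9: backref(off=1, len=1). Copied 'X' from pos 12. Output: "PDEPDEPEPDEAXX"
Token 10: backref(off=2, len=1). Copied 'X' from pos 12. Output: "PDEPDEPEPDEAXXX"

Answer: PDEPDEPEPDEAXXX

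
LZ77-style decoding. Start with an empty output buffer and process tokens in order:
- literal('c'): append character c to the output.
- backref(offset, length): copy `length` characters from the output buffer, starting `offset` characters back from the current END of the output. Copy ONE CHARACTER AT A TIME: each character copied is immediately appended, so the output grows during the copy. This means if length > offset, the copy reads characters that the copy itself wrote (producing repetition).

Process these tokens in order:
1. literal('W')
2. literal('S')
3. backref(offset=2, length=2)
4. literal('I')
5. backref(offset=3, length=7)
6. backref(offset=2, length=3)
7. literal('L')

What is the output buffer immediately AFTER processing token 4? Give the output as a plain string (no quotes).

Token 1: literal('W'). Output: "W"
Token 2: literal('S'). Output: "WS"
Token 3: backref(off=2, len=2). Copied 'WS' from pos 0. Output: "WSWS"
Token 4: literal('I'). Output: "WSWSI"

Answer: WSWSI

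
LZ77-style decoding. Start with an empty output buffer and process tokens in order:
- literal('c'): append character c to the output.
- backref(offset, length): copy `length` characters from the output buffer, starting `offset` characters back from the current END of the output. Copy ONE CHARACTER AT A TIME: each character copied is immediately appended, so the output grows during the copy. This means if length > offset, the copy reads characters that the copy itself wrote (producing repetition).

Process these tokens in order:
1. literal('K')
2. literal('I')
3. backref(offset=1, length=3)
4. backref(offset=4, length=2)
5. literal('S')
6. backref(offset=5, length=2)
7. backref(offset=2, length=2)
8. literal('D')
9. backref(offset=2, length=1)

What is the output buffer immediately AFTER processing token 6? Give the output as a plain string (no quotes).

Answer: KIIIIIISII

Derivation:
Token 1: literal('K'). Output: "K"
Token 2: literal('I'). Output: "KI"
Token 3: backref(off=1, len=3) (overlapping!). Copied 'III' from pos 1. Output: "KIIII"
Token 4: backref(off=4, len=2). Copied 'II' from pos 1. Output: "KIIIIII"
Token 5: literal('S'). Output: "KIIIIIIS"
Token 6: backref(off=5, len=2). Copied 'II' from pos 3. Output: "KIIIIIISII"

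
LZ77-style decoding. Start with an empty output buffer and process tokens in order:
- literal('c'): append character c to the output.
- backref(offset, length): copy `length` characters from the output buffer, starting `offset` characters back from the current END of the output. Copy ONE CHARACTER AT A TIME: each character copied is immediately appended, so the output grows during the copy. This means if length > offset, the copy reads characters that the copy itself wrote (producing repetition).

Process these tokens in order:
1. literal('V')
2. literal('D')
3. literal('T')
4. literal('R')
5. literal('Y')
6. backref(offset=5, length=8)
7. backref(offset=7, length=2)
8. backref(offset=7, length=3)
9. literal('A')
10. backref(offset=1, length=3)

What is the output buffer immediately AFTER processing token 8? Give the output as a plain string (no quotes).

Answer: VDTRYVDTRYVDTDTRYV

Derivation:
Token 1: literal('V'). Output: "V"
Token 2: literal('D'). Output: "VD"
Token 3: literal('T'). Output: "VDT"
Token 4: literal('R'). Output: "VDTR"
Token 5: literal('Y'). Output: "VDTRY"
Token 6: backref(off=5, len=8) (overlapping!). Copied 'VDTRYVDT' from pos 0. Output: "VDTRYVDTRYVDT"
Token 7: backref(off=7, len=2). Copied 'DT' from pos 6. Output: "VDTRYVDTRYVDTDT"
Token 8: backref(off=7, len=3). Copied 'RYV' from pos 8. Output: "VDTRYVDTRYVDTDTRYV"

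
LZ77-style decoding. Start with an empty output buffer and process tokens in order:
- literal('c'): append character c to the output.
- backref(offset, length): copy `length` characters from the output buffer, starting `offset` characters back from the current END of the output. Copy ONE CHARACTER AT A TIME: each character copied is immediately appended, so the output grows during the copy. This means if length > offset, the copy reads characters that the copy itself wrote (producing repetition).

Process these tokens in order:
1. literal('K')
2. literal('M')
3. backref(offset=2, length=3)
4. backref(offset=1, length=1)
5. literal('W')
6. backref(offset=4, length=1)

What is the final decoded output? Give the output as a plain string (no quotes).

Token 1: literal('K'). Output: "K"
Token 2: literal('M'). Output: "KM"
Token 3: backref(off=2, len=3) (overlapping!). Copied 'KMK' from pos 0. Output: "KMKMK"
Token 4: backref(off=1, len=1). Copied 'K' from pos 4. Output: "KMKMKK"
Token 5: literal('W'). Output: "KMKMKKW"
Token 6: backref(off=4, len=1). Copied 'M' from pos 3. Output: "KMKMKKWM"

Answer: KMKMKKWM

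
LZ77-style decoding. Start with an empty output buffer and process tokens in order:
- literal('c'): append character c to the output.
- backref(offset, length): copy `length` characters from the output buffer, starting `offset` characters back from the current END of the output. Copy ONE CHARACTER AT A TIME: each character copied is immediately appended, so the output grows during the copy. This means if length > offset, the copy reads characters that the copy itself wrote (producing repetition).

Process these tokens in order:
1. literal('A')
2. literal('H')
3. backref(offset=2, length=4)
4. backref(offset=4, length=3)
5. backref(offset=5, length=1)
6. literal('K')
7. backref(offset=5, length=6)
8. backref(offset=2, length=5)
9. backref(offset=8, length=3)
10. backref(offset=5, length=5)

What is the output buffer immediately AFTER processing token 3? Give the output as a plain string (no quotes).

Answer: AHAHAH

Derivation:
Token 1: literal('A'). Output: "A"
Token 2: literal('H'). Output: "AH"
Token 3: backref(off=2, len=4) (overlapping!). Copied 'AHAH' from pos 0. Output: "AHAHAH"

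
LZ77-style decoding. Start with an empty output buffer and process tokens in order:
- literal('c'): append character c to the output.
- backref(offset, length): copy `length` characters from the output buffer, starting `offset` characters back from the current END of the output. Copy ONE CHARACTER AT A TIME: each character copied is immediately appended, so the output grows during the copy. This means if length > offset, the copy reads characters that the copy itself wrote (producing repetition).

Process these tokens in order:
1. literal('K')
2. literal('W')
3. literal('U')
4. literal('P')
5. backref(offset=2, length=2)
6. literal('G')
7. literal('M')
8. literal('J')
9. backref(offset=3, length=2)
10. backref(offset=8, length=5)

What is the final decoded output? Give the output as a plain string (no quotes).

Token 1: literal('K'). Output: "K"
Token 2: literal('W'). Output: "KW"
Token 3: literal('U'). Output: "KWU"
Token 4: literal('P'). Output: "KWUP"
Token 5: backref(off=2, len=2). Copied 'UP' from pos 2. Output: "KWUPUP"
Token 6: literal('G'). Output: "KWUPUPG"
Token 7: literal('M'). Output: "KWUPUPGM"
Token 8: literal('J'). Output: "KWUPUPGMJ"
Token 9: backref(off=3, len=2). Copied 'GM' from pos 6. Output: "KWUPUPGMJGM"
Token 10: backref(off=8, len=5). Copied 'PUPGM' from pos 3. Output: "KWUPUPGMJGMPUPGM"

Answer: KWUPUPGMJGMPUPGM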